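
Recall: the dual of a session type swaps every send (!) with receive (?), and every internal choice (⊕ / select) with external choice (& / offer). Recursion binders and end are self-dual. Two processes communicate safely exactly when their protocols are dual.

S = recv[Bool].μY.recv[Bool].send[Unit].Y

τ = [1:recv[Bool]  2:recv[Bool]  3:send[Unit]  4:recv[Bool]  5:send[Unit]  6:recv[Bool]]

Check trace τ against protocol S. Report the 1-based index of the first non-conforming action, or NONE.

step 1: recv[Bool]  ✓  state: μY.…
step 2: recv[Bool]  ✓  state: send[Unit].μY.…
step 3: send[Unit]  ✓  state: μY.…
step 4: recv[Bool]  ✓  state: send[Unit].μY.…
step 5: send[Unit]  ✓  state: μY.…
step 6: recv[Bool]  ✓  state: send[Unit].μY.…
τ conforms to S (length 6)

NONE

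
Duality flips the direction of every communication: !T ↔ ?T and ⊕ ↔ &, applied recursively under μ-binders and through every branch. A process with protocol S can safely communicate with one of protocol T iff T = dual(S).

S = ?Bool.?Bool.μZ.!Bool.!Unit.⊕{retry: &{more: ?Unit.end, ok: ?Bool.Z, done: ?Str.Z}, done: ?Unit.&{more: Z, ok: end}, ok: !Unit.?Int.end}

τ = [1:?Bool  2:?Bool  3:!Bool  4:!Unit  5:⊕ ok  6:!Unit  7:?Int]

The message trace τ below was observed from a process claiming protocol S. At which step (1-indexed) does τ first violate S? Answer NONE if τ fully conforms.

NONE

step 1: ?Bool  ok  state: ?Bool.μZ.…
step 2: ?Bool  ok  state: μZ.…
step 3: !Bool  ok  state: !Unit.⊕{retry: &{more: ?Unit.end, ok: ?Bool.μZ.…, done: ?Str.μZ.…}, done: ?Unit.&{more: μZ.…, ok: end}, ok: !Unit.?Int.end}
step 4: !Unit  ok  state: ⊕{retry: &{more: ?Unit.end, ok: ?Bool.μZ.…, done: ?Str.μZ.…}, done: ?Unit.&{more: μZ.…, ok: end}, ok: !Unit.?Int.end}
step 5: ⊕ ok  ok  state: !Unit.?Int.end
step 6: !Unit  ok  state: ?Int.end
step 7: ?Int  ok  state: end
all 7 steps conform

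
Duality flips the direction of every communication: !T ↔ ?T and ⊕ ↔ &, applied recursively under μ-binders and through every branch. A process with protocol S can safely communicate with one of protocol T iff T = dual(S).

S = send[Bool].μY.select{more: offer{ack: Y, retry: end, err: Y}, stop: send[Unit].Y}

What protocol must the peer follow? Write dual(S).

send[Bool] ↦ recv[Bool]
  μY ↦ μY  (rec unchanged)
    select{more,stop} ↦ offer{more,stop}  (select→offer)
      [more]
        offer{ack,retry,err} ↦ select{ack,retry,err}  (&→⊕)
          [ack]
            dual(Y) = Y
          [retry]
            dual(end) = end
          [err]
            dual(Y) = Y
      [stop]
        send[Unit] ↦ recv[Unit]
          dual(Y) = Y

recv[Bool].μY.offer{more: select{ack: Y, retry: end, err: Y}, stop: recv[Unit].Y}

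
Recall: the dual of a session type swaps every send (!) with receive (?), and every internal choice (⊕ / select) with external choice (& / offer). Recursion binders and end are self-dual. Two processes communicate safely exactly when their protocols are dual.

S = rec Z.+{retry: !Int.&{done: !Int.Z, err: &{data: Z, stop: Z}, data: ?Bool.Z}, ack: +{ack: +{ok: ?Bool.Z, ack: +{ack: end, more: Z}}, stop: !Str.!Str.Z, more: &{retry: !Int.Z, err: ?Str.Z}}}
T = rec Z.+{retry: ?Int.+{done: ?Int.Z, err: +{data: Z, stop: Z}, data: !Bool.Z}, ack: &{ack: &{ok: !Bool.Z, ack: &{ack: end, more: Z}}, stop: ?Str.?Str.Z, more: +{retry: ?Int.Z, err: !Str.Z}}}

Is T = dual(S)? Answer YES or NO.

NO

rec Z vs rec Z  ✓ (rec unchanged)
  +{retry,ack} vs +{retry,ack}  ✗ choice polarity not flipped — not dual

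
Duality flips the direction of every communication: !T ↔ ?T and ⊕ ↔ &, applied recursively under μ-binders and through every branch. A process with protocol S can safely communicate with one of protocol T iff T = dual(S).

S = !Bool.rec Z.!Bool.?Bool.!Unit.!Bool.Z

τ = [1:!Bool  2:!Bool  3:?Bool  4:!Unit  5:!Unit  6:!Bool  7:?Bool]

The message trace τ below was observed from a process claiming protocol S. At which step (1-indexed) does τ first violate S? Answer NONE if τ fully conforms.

@1 !Bool  ok  cont: rec Z.…
@2 !Bool  ok  cont: ?Bool.!Unit.!Bool.rec Z.…
@3 ?Bool  ok  cont: !Unit.!Bool.rec Z.…
@4 !Unit  ok  cont: !Bool.rec Z.…
@5 got !Unit, protocol expects !Bool  ✗

5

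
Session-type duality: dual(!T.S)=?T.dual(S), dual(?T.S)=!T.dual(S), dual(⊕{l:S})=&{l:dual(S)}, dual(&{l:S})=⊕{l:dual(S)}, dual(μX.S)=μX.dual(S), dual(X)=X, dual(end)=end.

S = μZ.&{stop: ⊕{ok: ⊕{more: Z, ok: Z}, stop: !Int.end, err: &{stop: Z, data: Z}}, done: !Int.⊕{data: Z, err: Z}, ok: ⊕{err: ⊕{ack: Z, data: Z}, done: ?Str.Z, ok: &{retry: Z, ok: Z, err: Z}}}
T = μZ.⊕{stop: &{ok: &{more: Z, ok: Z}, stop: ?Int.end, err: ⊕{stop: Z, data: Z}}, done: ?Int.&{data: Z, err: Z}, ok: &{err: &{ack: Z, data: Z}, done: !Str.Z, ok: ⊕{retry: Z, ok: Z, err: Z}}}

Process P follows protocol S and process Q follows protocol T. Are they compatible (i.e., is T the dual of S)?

μZ | μZ  ✓ (μ self-dual)
  &{stop,done,ok} | ⊕{stop,done,ok}  ✓ same labels
    • stop:
      ⊕{ok,stop,err} | &{ok,stop,err}  ✓ same labels
        • ok:
          ⊕{more,ok} | &{more,ok}  ✓ same labels
            • more:
              Z | Z  ✓
            • ok:
              Z | Z  ✓
        • stop:
          !Int | ?Int  ✓
            end | end  ✓
        • err:
          &{stop,data} | ⊕{stop,data}  ✓ same labels
            • stop:
              Z | Z  ✓
            • data:
              Z | Z  ✓
    • done:
      !Int | ?Int  ✓
        ⊕{data,err} | &{data,err}  ✓ same labels
          • data:
            Z | Z  ✓
          • err:
            Z | Z  ✓
    • ok:
      ⊕{err,done,ok} | &{err,done,ok}  ✓ same labels
        • err:
          ⊕{ack,data} | &{ack,data}  ✓ same labels
            • ack:
              Z | Z  ✓
            • data:
              Z | Z  ✓
        • done:
          ?Str | !Str  ✓
            Z | Z  ✓
        • ok:
          &{retry,ok,err} | ⊕{retry,ok,err}  ✓ same labels
            • retry:
              Z | Z  ✓
            • ok:
              Z | Z  ✓
            • err:
              Z | Z  ✓

YES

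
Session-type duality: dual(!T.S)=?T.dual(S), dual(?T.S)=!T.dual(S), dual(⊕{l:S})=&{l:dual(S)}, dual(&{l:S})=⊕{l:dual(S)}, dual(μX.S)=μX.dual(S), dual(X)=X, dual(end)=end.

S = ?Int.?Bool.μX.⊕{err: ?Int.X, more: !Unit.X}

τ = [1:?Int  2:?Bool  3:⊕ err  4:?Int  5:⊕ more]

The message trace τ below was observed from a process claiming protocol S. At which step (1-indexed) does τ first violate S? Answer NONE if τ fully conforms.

NONE

@1 ?Int  ✓  residual = ?Bool.μX.…
@2 ?Bool  ✓  residual = μX.…
@3 ⊕ err  ✓  residual = ?Int.μX.…
@4 ?Int  ✓  residual = μX.…
@5 ⊕ more  ✓  residual = !Unit.μX.…
all 5 steps conform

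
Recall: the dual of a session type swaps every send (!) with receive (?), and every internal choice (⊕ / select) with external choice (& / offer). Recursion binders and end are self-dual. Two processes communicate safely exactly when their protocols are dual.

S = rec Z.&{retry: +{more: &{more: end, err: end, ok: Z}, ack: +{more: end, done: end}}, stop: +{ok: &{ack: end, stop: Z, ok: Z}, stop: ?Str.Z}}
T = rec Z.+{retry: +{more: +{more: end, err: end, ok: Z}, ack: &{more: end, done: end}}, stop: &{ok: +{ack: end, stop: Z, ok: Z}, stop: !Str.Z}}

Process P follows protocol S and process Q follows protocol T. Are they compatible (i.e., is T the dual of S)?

rec Z | rec Z  ok (rec unchanged)
  &{retry,stop} | +{retry,stop}  ok labels match
    • retry:
      +{more,ack} | +{more,ack}  ✗ choice polarity not flipped — not dual

NO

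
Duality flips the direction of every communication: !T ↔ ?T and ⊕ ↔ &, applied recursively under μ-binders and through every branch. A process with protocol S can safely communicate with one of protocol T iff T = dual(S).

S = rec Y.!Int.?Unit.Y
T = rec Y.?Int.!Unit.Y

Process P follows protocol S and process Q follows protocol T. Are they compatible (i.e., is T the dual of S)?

rec Y | rec Y  match (binder kept)
  !Int | ?Int  match
    ?Unit | !Unit  match
      Y | Y  match

YES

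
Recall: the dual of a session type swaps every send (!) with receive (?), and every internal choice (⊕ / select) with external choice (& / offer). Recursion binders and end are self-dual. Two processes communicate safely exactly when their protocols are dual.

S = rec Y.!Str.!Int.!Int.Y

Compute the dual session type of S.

rec Y = rec Y  (μ self-dual)
  !Str = ?Str
    !Int = ?Int
      !Int = ?Int
        Y ↦ Y

rec Y.?Str.?Int.?Int.Y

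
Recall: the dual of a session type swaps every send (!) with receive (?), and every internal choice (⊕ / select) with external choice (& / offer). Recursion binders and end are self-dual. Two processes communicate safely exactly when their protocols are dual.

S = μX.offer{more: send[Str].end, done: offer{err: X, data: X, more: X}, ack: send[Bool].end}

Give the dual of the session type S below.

μX.select{more: recv[Str].end, done: select{err: X, data: X, more: X}, ack: recv[Bool].end}

μX ↦ μX  (μ self-dual)
  offer{more,done,ack} ↦ select{more,done,ack}  (external→internal)
    case more:
      send[Str] ↦ recv[Str]
        end self-dual
    case done:
      offer{err,data,more} ↦ select{err,data,more}  (external→internal)
        case err:
          X self-dual
        case data:
          X self-dual
        case more:
          X self-dual
    case ack:
      send[Bool] ↦ recv[Bool]
        end self-dual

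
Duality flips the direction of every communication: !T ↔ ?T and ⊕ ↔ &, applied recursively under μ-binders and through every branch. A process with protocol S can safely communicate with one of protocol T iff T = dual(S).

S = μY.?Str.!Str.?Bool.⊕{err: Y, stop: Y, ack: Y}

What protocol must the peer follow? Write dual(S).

μY ↦ μY  (μ self-dual)
  ?Str ↦ !Str
    !Str ↦ ?Str
      ?Bool ↦ !Bool
        ⊕{err,stop,ack} ↦ &{err,stop,ack}  (internal→external)
          • err:
            Y self-dual
          • stop:
            Y self-dual
          • ack:
            Y self-dual

μY.!Str.?Str.!Bool.&{err: Y, stop: Y, ack: Y}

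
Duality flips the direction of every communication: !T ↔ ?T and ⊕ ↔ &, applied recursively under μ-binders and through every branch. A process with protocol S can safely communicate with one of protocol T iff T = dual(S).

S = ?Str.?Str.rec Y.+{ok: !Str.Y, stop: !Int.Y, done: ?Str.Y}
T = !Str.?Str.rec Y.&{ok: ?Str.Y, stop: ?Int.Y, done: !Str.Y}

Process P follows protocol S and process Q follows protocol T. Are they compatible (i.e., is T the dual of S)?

?Str ‖ !Str  ✓
  ?Str ‖ ?Str  ✗ same direction on both sides — not dual

NO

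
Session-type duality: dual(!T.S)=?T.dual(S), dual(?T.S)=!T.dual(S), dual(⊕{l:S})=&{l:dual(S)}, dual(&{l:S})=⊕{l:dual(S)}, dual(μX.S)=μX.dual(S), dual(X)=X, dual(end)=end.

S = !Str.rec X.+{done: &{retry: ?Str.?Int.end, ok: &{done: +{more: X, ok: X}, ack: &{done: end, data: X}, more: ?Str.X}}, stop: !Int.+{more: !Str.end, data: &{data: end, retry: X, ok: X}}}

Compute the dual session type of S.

!Str ↦ ?Str
  rec X ↦ rec X  (rec unchanged)
    +{done,stop} ↦ &{done,stop}  (internal→external)
      [done]
        &{retry,ok} ↦ +{retry,ok}  (offer→select)
          [retry]
            ?Str ↦ !Str
              ?Int ↦ !Int
                dual(end) = end
          [ok]
            &{done,ack,more} ↦ +{done,ack,more}  (offer→select)
              [done]
                +{more,ok} ↦ &{more,ok}  (internal→external)
                  [more]
                    dual(X) = X
                  [ok]
                    dual(X) = X
              [ack]
                &{done,data} ↦ +{done,data}  (offer→select)
                  [done]
                    dual(end) = end
                  [data]
                    dual(X) = X
              [more]
                ?Str ↦ !Str
                  dual(X) = X
      [stop]
        !Int ↦ ?Int
          +{more,data} ↦ &{more,data}  (internal→external)
            [more]
              !Str ↦ ?Str
                dual(end) = end
            [data]
              &{data,retry,ok} ↦ +{data,retry,ok}  (offer→select)
                [data]
                  dual(end) = end
                [retry]
                  dual(X) = X
                [ok]
                  dual(X) = X

?Str.rec X.&{done: +{retry: !Str.!Int.end, ok: +{done: &{more: X, ok: X}, ack: +{done: end, data: X}, more: !Str.X}}, stop: ?Int.&{more: ?Str.end, data: +{data: end, retry: X, ok: X}}}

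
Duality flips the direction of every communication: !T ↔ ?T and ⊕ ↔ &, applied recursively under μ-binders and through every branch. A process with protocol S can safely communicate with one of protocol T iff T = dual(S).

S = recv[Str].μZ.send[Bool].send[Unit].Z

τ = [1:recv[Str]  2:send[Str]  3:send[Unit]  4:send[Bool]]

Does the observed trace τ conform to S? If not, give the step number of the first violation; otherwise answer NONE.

2

[1] recv[Str]  ✓  now at μZ.…
[2] got send[Str], protocol expects send[Bool]  ✗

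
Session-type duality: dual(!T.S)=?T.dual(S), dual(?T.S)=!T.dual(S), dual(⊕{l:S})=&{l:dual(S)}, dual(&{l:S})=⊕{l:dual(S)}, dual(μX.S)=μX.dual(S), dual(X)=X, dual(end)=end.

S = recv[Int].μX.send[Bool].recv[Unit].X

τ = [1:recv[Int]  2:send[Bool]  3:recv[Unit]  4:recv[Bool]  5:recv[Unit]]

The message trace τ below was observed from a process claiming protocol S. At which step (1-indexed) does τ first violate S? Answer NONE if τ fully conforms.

step 1: recv[Int]  ✓  now at μX.…
step 2: send[Bool]  ✓  now at recv[Unit].μX.…
step 3: recv[Unit]  ✓  now at μX.…
step 4: got recv[Bool], protocol expects send[Bool]  ✗

4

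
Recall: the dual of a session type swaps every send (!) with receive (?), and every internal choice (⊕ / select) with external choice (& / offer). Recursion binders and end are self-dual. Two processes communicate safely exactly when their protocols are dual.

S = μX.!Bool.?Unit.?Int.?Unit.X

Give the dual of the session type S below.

μX.?Bool.!Unit.!Int.!Unit.X

μX = μX  (μ self-dual)
  !Bool = ?Bool
    ?Unit = !Unit
      ?Int = !Int
        ?Unit = !Unit
          X self-dual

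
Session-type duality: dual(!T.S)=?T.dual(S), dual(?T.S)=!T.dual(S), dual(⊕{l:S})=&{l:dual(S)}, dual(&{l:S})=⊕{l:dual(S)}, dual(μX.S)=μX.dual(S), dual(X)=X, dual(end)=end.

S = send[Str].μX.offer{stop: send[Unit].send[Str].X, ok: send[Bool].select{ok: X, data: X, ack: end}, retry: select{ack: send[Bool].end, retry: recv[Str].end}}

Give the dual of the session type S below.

send[Str] → recv[Str]
  μX → μX  (μ self-dual)
    offer{stop,ok,retry} → select{stop,ok,retry}  (&→⊕)
      • stop:
        send[Unit] → recv[Unit]
          send[Str] → recv[Str]
            X ↦ X
      • ok:
        send[Bool] → recv[Bool]
          select{ok,data,ack} → offer{ok,data,ack}  (internal→external)
            • ok:
              X ↦ X
            • data:
              X ↦ X
            • ack:
              end ↦ end
      • retry:
        select{ack,retry} → offer{ack,retry}  (internal→external)
          • ack:
            send[Bool] → recv[Bool]
              end ↦ end
          • retry:
            recv[Str] → send[Str]
              end ↦ end

recv[Str].μX.select{stop: recv[Unit].recv[Str].X, ok: recv[Bool].offer{ok: X, data: X, ack: end}, retry: offer{ack: recv[Bool].end, retry: send[Str].end}}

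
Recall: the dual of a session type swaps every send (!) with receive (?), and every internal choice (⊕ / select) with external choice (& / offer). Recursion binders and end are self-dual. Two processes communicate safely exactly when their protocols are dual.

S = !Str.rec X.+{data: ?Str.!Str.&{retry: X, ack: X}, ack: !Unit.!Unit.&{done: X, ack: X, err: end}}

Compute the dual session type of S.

?Str.rec X.&{data: !Str.?Str.+{retry: X, ack: X}, ack: ?Unit.?Unit.+{done: X, ack: X, err: end}}

!Str ↦ ?Str
  rec X ↦ rec X  (binder kept)
    +{data,ack} ↦ &{data,ack}  (internal→external)
      • data:
        ?Str ↦ !Str
          !Str ↦ ?Str
            &{retry,ack} ↦ +{retry,ack}  (&→⊕)
              • retry:
                X self-dual
              • ack:
                X self-dual
      • ack:
        !Unit ↦ ?Unit
          !Unit ↦ ?Unit
            &{done,ack,err} ↦ +{done,ack,err}  (&→⊕)
              • done:
                X self-dual
              • ack:
                X self-dual
              • err:
                end self-dual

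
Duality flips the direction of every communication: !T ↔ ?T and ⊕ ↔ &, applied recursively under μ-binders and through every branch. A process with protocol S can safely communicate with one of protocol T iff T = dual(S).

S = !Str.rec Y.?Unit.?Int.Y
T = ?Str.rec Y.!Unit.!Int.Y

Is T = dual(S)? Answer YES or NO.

YES

!Str ‖ ?Str  ✓
  rec Y ‖ rec Y  ✓ (rec unchanged)
    ?Unit ‖ !Unit  ✓
      ?Int ‖ !Int  ✓
        Y ‖ Y  ✓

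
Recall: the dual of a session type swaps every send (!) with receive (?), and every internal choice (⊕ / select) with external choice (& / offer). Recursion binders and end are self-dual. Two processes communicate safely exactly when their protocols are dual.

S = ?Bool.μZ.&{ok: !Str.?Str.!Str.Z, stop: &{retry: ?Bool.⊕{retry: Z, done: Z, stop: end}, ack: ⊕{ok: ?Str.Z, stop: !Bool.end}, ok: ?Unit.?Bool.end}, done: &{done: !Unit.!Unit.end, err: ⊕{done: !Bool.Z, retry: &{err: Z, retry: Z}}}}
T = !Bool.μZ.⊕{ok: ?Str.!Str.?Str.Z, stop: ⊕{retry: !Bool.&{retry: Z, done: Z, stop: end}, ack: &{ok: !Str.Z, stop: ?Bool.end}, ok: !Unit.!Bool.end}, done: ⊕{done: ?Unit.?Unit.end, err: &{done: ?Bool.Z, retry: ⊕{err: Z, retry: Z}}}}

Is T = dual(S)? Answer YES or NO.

YES

?Bool ‖ !Bool  ✓
  μZ ‖ μZ  ✓ (μ self-dual)
    &{ok,stop,done} ‖ ⊕{ok,stop,done}  ✓ label sets agree
      • ok:
        !Str ‖ ?Str  ✓
          ?Str ‖ !Str  ✓
            !Str ‖ ?Str  ✓
              Z ‖ Z  ✓
      • stop:
        &{retry,ack,ok} ‖ ⊕{retry,ack,ok}  ✓ label sets agree
          • retry:
            ?Bool ‖ !Bool  ✓
              ⊕{retry,done,stop} ‖ &{retry,done,stop}  ✓ label sets agree
                • retry:
                  Z ‖ Z  ✓
                • done:
                  Z ‖ Z  ✓
                • stop:
                  end ‖ end  ✓
          • ack:
            ⊕{ok,stop} ‖ &{ok,stop}  ✓ label sets agree
              • ok:
                ?Str ‖ !Str  ✓
                  Z ‖ Z  ✓
              • stop:
                !Bool ‖ ?Bool  ✓
                  end ‖ end  ✓
          • ok:
            ?Unit ‖ !Unit  ✓
              ?Bool ‖ !Bool  ✓
                end ‖ end  ✓
      • done:
        &{done,err} ‖ ⊕{done,err}  ✓ label sets agree
          • done:
            !Unit ‖ ?Unit  ✓
              !Unit ‖ ?Unit  ✓
                end ‖ end  ✓
          • err:
            ⊕{done,retry} ‖ &{done,retry}  ✓ label sets agree
              • done:
                !Bool ‖ ?Bool  ✓
                  Z ‖ Z  ✓
              • retry:
                &{err,retry} ‖ ⊕{err,retry}  ✓ label sets agree
                  • err:
                    Z ‖ Z  ✓
                  • retry:
                    Z ‖ Z  ✓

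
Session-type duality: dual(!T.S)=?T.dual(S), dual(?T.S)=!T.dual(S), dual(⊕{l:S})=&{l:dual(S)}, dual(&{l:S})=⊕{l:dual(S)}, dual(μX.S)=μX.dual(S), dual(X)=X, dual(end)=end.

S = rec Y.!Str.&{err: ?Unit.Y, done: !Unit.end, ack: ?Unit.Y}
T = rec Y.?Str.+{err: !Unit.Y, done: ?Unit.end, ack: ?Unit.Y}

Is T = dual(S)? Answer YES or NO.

rec Y vs rec Y  ok (μ self-dual)
  !Str vs ?Str  ok
    &{err,done,ack} vs +{err,done,ack}  ok same labels
      case err:
        ?Unit vs !Unit  ok
          Y vs Y  ok
      case done:
        !Unit vs ?Unit  ok
          end vs end  ok
      case ack:
        ?Unit vs ?Unit  ✗ same direction on both sides — not dual

NO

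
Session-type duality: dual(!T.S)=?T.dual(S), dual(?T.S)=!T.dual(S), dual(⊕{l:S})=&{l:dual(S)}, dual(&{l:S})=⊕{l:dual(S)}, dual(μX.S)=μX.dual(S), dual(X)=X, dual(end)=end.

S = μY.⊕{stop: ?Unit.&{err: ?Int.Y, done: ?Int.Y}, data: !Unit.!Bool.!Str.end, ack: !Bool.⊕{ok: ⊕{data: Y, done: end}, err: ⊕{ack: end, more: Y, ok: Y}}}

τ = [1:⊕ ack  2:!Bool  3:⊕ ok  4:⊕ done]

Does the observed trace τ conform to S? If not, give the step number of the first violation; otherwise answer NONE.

[1] ⊕ ack  ✓  now at !Bool.⊕{ok: ⊕{data: μY.…, done: end}, err: ⊕{ack: end, more: μY.…, ok: μY.…}}
[2] !Bool  ✓  now at ⊕{ok: ⊕{data: μY.…, done: end}, err: ⊕{ack: end, more: μY.…, ok: μY.…}}
[3] ⊕ ok  ✓  now at ⊕{data: μY.…, done: end}
[4] ⊕ done  ✓  now at end
all 4 steps conform

NONE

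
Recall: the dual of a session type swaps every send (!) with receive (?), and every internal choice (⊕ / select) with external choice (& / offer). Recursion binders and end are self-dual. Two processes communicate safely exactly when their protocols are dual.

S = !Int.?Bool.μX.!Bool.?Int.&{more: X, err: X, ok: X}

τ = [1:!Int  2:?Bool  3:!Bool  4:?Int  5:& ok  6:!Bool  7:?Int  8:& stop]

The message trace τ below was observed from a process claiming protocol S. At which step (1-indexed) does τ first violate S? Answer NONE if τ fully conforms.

[1] !Int  ✓  cont: ?Bool.μX.…
[2] ?Bool  ✓  cont: μX.…
[3] !Bool  ✓  cont: ?Int.&{more: μX.…, err: μX.…, ok: μX.…}
[4] ?Int  ✓  cont: &{more: μX.…, err: μX.…, ok: μX.…}
[5] & ok  ✓  cont: μX.…
[6] !Bool  ✓  cont: ?Int.&{more: μX.…, err: μX.…, ok: μX.…}
[7] ?Int  ✓  cont: &{more: μX.…, err: μX.…, ok: μX.…}
[8] got & stop, protocol expects & more or & err or & ok  ✗

8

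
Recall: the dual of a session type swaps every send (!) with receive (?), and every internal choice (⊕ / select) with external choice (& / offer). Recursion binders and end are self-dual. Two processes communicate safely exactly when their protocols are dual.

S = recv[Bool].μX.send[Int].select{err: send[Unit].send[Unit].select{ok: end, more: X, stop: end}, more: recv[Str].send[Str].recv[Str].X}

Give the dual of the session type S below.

recv[Bool] → send[Bool]
  μX → μX  (μ self-dual)
    send[Int] → recv[Int]
      select{err,more} → offer{err,more}  (⊕→&)
        [err]
          send[Unit] → recv[Unit]
            send[Unit] → recv[Unit]
              select{ok,more,stop} → offer{ok,more,stop}  (⊕→&)
                [ok]
                  end ↦ end
                [more]
                  X ↦ X
                [stop]
                  end ↦ end
        [more]
          recv[Str] → send[Str]
            send[Str] → recv[Str]
              recv[Str] → send[Str]
                X ↦ X

send[Bool].μX.recv[Int].offer{err: recv[Unit].recv[Unit].offer{ok: end, more: X, stop: end}, more: send[Str].recv[Str].send[Str].X}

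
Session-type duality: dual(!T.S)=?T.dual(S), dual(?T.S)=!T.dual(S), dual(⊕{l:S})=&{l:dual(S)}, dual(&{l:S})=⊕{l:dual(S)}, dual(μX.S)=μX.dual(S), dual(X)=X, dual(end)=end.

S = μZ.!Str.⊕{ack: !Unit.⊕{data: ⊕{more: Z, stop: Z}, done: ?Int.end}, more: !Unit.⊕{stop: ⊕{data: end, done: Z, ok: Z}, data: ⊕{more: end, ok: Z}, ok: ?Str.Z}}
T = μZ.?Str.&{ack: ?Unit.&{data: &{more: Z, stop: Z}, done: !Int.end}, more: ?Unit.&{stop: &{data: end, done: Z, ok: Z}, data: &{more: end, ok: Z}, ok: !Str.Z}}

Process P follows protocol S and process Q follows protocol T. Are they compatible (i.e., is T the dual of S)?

YES

μZ ‖ μZ  match (binder kept)
  !Str ‖ ?Str  match
    ⊕{ack,more} ‖ &{ack,more}  match labels match
      [ack]
        !Unit ‖ ?Unit  match
          ⊕{data,done} ‖ &{data,done}  match labels match
            [data]
              ⊕{more,stop} ‖ &{more,stop}  match labels match
                [more]
                  Z ‖ Z  match
                [stop]
                  Z ‖ Z  match
            [done]
              ?Int ‖ !Int  match
                end ‖ end  match
      [more]
        !Unit ‖ ?Unit  match
          ⊕{stop,data,ok} ‖ &{stop,data,ok}  match labels match
            [stop]
              ⊕{data,done,ok} ‖ &{data,done,ok}  match labels match
                [data]
                  end ‖ end  match
                [done]
                  Z ‖ Z  match
                [ok]
                  Z ‖ Z  match
            [data]
              ⊕{more,ok} ‖ &{more,ok}  match labels match
                [more]
                  end ‖ end  match
                [ok]
                  Z ‖ Z  match
            [ok]
              ?Str ‖ !Str  match
                Z ‖ Z  match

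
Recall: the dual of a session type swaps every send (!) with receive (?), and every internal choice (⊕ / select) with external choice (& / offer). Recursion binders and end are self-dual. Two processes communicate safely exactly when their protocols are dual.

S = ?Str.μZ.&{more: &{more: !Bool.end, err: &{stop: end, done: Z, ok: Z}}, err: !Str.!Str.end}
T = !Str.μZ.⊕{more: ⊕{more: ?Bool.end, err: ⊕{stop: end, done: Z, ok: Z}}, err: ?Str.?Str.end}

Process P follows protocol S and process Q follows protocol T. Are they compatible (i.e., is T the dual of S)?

?Str vs !Str  ok
  μZ vs μZ  ok (μ self-dual)
    &{more,err} vs ⊕{more,err}  ok same labels
      [more]
        &{more,err} vs ⊕{more,err}  ok same labels
          [more]
            !Bool vs ?Bool  ok
              end vs end  ok
          [err]
            &{stop,done,ok} vs ⊕{stop,done,ok}  ok same labels
              [stop]
                end vs end  ok
              [done]
                Z vs Z  ok
              [ok]
                Z vs Z  ok
      [err]
        !Str vs ?Str  ok
          !Str vs ?Str  ok
            end vs end  ok

YES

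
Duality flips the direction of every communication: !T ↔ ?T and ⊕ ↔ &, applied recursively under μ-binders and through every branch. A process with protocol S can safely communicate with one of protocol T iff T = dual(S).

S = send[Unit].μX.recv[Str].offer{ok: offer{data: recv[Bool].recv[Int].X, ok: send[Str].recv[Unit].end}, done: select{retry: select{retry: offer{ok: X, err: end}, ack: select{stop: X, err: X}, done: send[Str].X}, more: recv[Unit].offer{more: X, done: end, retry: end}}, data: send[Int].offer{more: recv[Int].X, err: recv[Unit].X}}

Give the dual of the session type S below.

recv[Unit].μX.send[Str].select{ok: select{data: send[Bool].send[Int].X, ok: recv[Str].send[Unit].end}, done: offer{retry: offer{retry: select{ok: X, err: end}, ack: offer{stop: X, err: X}, done: recv[Str].X}, more: send[Unit].select{more: X, done: end, retry: end}}, data: recv[Int].select{more: send[Int].X, err: send[Unit].X}}

send[Unit] ↦ recv[Unit]
  μX ↦ μX  (binder kept)
    recv[Str] ↦ send[Str]
      offer{ok,done,data} ↦ select{ok,done,data}  (offer→select)
        • ok:
          offer{data,ok} ↦ select{data,ok}  (offer→select)
            • data:
              recv[Bool] ↦ send[Bool]
                recv[Int] ↦ send[Int]
                  X ↦ X
            • ok:
              send[Str] ↦ recv[Str]
                recv[Unit] ↦ send[Unit]
                  end ↦ end
        • done:
          select{retry,more} ↦ offer{retry,more}  (⊕→&)
            • retry:
              select{retry,ack,done} ↦ offer{retry,ack,done}  (⊕→&)
                • retry:
                  offer{ok,err} ↦ select{ok,err}  (offer→select)
                    • ok:
                      X ↦ X
                    • err:
                      end ↦ end
                • ack:
                  select{stop,err} ↦ offer{stop,err}  (⊕→&)
                    • stop:
                      X ↦ X
                    • err:
                      X ↦ X
                • done:
                  send[Str] ↦ recv[Str]
                    X ↦ X
            • more:
              recv[Unit] ↦ send[Unit]
                offer{more,done,retry} ↦ select{more,done,retry}  (offer→select)
                  • more:
                    X ↦ X
                  • done:
                    end ↦ end
                  • retry:
                    end ↦ end
        • data:
          send[Int] ↦ recv[Int]
            offer{more,err} ↦ select{more,err}  (offer→select)
              • more:
                recv[Int] ↦ send[Int]
                  X ↦ X
              • err:
                recv[Unit] ↦ send[Unit]
                  X ↦ X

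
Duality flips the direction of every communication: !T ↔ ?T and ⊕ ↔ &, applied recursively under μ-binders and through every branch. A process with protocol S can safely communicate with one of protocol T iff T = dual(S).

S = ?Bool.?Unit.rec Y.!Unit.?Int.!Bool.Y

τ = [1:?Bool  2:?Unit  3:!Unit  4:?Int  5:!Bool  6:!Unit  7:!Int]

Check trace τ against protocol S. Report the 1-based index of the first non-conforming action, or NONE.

7

step 1: ?Bool  match  state: ?Unit.rec Y.…
step 2: ?Unit  match  state: rec Y.…
step 3: !Unit  match  state: ?Int.!Bool.rec Y.…
step 4: ?Int  match  state: !Bool.rec Y.…
step 5: !Bool  match  state: rec Y.…
step 6: !Unit  match  state: ?Int.!Bool.rec Y.…
step 7: got !Int, protocol expects ?Int  ✗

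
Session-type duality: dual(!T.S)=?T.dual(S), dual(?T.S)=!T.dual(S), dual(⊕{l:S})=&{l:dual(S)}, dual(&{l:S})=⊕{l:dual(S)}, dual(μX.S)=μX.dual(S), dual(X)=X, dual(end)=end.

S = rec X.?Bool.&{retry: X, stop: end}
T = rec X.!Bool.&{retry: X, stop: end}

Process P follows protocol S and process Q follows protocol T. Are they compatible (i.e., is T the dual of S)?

NO

rec X ‖ rec X  ok (binder kept)
  ?Bool ‖ !Bool  ok
    &{retry,stop} ‖ &{retry,stop}  ✗ choice polarity not flipped — not dual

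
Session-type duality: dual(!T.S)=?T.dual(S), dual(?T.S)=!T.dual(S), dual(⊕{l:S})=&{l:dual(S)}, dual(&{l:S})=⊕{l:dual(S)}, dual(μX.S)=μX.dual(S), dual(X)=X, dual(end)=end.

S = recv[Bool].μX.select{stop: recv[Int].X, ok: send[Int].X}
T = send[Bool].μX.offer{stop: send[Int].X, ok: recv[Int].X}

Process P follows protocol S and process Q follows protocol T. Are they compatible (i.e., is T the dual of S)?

recv[Bool] vs send[Bool]  match
  μX vs μX  match (binder kept)
    select{stop,ok} vs offer{stop,ok}  match labels match
      • stop:
        recv[Int] vs send[Int]  match
          X vs X  match
      • ok:
        send[Int] vs recv[Int]  match
          X vs X  match

YES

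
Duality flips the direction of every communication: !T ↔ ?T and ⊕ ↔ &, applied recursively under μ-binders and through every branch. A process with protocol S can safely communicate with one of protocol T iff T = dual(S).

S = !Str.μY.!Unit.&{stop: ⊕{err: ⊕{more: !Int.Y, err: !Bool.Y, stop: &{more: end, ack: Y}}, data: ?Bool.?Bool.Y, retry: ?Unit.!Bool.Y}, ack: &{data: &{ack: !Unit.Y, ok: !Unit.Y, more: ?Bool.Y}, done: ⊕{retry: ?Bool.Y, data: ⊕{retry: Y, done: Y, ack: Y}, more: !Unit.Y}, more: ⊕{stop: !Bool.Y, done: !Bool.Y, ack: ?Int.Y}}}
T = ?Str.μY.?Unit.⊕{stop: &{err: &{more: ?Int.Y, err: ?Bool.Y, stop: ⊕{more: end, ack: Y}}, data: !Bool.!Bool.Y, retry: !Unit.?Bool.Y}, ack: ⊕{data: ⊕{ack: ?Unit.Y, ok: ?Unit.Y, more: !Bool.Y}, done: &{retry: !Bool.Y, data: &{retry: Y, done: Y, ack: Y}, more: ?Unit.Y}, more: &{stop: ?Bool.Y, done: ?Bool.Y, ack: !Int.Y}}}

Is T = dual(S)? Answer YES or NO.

YES

!Str ‖ ?Str  ok
  μY ‖ μY  ok (binder kept)
    !Unit ‖ ?Unit  ok
      &{stop,ack} ‖ ⊕{stop,ack}  ok same labels
        case stop:
          ⊕{err,data,retry} ‖ &{err,data,retry}  ok same labels
            case err:
              ⊕{more,err,stop} ‖ &{more,err,stop}  ok same labels
                case more:
                  !Int ‖ ?Int  ok
                    Y ‖ Y  ok
                case err:
                  !Bool ‖ ?Bool  ok
                    Y ‖ Y  ok
                case stop:
                  &{more,ack} ‖ ⊕{more,ack}  ok same labels
                    case more:
                      end ‖ end  ok
                    case ack:
                      Y ‖ Y  ok
            case data:
              ?Bool ‖ !Bool  ok
                ?Bool ‖ !Bool  ok
                  Y ‖ Y  ok
            case retry:
              ?Unit ‖ !Unit  ok
                !Bool ‖ ?Bool  ok
                  Y ‖ Y  ok
        case ack:
          &{data,done,more} ‖ ⊕{data,done,more}  ok same labels
            case data:
              &{ack,ok,more} ‖ ⊕{ack,ok,more}  ok same labels
                case ack:
                  !Unit ‖ ?Unit  ok
                    Y ‖ Y  ok
                case ok:
                  !Unit ‖ ?Unit  ok
                    Y ‖ Y  ok
                case more:
                  ?Bool ‖ !Bool  ok
                    Y ‖ Y  ok
            case done:
              ⊕{retry,data,more} ‖ &{retry,data,more}  ok same labels
                case retry:
                  ?Bool ‖ !Bool  ok
                    Y ‖ Y  ok
                case data:
                  ⊕{retry,done,ack} ‖ &{retry,done,ack}  ok same labels
                    case retry:
                      Y ‖ Y  ok
                    case done:
                      Y ‖ Y  ok
                    case ack:
                      Y ‖ Y  ok
                case more:
                  !Unit ‖ ?Unit  ok
                    Y ‖ Y  ok
            case more:
              ⊕{stop,done,ack} ‖ &{stop,done,ack}  ok same labels
                case stop:
                  !Bool ‖ ?Bool  ok
                    Y ‖ Y  ok
                case done:
                  !Bool ‖ ?Bool  ok
                    Y ‖ Y  ok
                case ack:
                  ?Int ‖ !Int  ok
                    Y ‖ Y  ok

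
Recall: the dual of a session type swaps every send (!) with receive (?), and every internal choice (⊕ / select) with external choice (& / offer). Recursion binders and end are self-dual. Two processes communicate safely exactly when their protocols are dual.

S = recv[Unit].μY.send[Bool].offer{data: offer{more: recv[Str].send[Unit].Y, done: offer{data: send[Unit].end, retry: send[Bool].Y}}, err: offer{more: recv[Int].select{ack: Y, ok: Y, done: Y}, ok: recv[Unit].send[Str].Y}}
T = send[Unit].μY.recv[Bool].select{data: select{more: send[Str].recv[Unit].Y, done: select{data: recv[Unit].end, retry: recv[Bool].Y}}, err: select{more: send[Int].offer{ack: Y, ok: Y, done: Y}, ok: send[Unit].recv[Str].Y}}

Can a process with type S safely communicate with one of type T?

recv[Unit] ‖ send[Unit]  ✓
  μY ‖ μY  ✓ (rec unchanged)
    send[Bool] ‖ recv[Bool]  ✓
      offer{data,err} ‖ select{data,err}  ✓ label sets agree
        case data:
          offer{more,done} ‖ select{more,done}  ✓ label sets agree
            case more:
              recv[Str] ‖ send[Str]  ✓
                send[Unit] ‖ recv[Unit]  ✓
                  Y ‖ Y  ✓
            case done:
              offer{data,retry} ‖ select{data,retry}  ✓ label sets agree
                case data:
                  send[Unit] ‖ recv[Unit]  ✓
                    end ‖ end  ✓
                case retry:
                  send[Bool] ‖ recv[Bool]  ✓
                    Y ‖ Y  ✓
        case err:
          offer{more,ok} ‖ select{more,ok}  ✓ label sets agree
            case more:
              recv[Int] ‖ send[Int]  ✓
                select{ack,ok,done} ‖ offer{ack,ok,done}  ✓ label sets agree
                  case ack:
                    Y ‖ Y  ✓
                  case ok:
                    Y ‖ Y  ✓
                  case done:
                    Y ‖ Y  ✓
            case ok:
              recv[Unit] ‖ send[Unit]  ✓
                send[Str] ‖ recv[Str]  ✓
                  Y ‖ Y  ✓

YES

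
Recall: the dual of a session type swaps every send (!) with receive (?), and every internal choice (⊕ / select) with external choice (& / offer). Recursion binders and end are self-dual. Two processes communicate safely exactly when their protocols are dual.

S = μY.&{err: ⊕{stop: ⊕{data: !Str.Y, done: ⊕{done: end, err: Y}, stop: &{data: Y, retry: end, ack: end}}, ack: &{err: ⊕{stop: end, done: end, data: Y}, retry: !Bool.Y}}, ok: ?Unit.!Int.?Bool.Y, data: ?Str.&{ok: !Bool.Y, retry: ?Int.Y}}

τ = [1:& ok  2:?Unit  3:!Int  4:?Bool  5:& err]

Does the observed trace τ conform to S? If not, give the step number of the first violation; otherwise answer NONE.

NONE

[1] & ok  ok  residual = ?Unit.!Int.?Bool.μY.…
[2] ?Unit  ok  residual = !Int.?Bool.μY.…
[3] !Int  ok  residual = ?Bool.μY.…
[4] ?Bool  ok  residual = μY.…
[5] & err  ok  residual = ⊕{stop: ⊕{data: !Str.μY.…, done: ⊕{done: end, err: μY.…}, stop: &{data: μY.…, retry: end, ack: end}}, ack: &{err: ⊕{stop: end, done: end, data: μY.…}, retry: !Bool.μY.…}}
τ conforms to S (length 5)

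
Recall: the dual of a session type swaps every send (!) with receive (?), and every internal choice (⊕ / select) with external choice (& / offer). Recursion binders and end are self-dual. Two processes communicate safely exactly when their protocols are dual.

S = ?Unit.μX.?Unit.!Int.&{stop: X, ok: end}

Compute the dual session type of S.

?Unit = !Unit
  μX = μX  (binder kept)
    ?Unit = !Unit
      !Int = ?Int
        &{stop,ok} = ⊕{stop,ok}  (&→⊕)
          • stop:
            X self-dual
          • ok:
            end self-dual

!Unit.μX.!Unit.?Int.⊕{stop: X, ok: end}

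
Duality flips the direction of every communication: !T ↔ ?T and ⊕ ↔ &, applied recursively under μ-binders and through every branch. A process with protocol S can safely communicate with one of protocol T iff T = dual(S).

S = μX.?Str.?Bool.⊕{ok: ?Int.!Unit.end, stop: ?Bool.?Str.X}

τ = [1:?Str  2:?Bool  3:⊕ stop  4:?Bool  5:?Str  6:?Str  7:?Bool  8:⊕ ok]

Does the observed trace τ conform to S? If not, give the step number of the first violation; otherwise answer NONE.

NONE

@1 ?Str  ✓  now at ?Bool.⊕{ok: ?Int.!Unit.end, stop: ?Bool.?Str.μX.…}
@2 ?Bool  ✓  now at ⊕{ok: ?Int.!Unit.end, stop: ?Bool.?Str.μX.…}
@3 ⊕ stop  ✓  now at ?Bool.?Str.μX.…
@4 ?Bool  ✓  now at ?Str.μX.…
@5 ?Str  ✓  now at μX.…
@6 ?Str  ✓  now at ?Bool.⊕{ok: ?Int.!Unit.end, stop: ?Bool.?Str.μX.…}
@7 ?Bool  ✓  now at ⊕{ok: ?Int.!Unit.end, stop: ?Bool.?Str.μX.…}
@8 ⊕ ok  ✓  now at ?Int.!Unit.end
trace exhausted — no violation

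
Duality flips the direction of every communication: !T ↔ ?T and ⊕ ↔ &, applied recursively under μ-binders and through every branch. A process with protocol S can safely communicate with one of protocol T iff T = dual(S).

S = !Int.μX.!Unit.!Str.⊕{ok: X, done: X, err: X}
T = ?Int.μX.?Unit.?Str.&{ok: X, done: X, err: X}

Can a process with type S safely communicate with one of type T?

!Int | ?Int  ok
  μX | μX  ok (binder kept)
    !Unit | ?Unit  ok
      !Str | ?Str  ok
        ⊕{ok,done,err} | &{ok,done,err}  ok same labels
          [ok]
            X | X  ok
          [done]
            X | X  ok
          [err]
            X | X  ok

YES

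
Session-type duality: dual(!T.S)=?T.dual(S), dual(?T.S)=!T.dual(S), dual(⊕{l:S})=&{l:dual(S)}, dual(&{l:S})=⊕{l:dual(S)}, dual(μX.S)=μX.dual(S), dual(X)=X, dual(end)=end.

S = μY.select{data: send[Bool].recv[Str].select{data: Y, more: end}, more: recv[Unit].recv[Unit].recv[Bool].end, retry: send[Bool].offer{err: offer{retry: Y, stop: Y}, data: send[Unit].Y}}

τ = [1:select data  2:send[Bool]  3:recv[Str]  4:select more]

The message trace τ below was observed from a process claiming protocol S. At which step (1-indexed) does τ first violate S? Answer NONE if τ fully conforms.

step 1: select data  ✓  residual = send[Bool].recv[Str].select{data: μY.…, more: end}
step 2: send[Bool]  ✓  residual = recv[Str].select{data: μY.…, more: end}
step 3: recv[Str]  ✓  residual = select{data: μY.…, more: end}
step 4: select more  ✓  residual = end
trace exhausted — no violation

NONE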